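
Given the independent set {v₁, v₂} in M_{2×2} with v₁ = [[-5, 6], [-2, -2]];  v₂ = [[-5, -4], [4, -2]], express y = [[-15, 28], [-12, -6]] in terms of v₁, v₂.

Identify each element with its coordinate vector in ℝ⁴ via {E₁₁, E₁₂, E₂₁, E₂₂}.
Write y = α₁v₁ + α₂v₂ and equate components.
Row-reducing the augmented matrix gives the unique coefficients (α₁, α₂) = (4, -1).

y = 4v₁ - v₂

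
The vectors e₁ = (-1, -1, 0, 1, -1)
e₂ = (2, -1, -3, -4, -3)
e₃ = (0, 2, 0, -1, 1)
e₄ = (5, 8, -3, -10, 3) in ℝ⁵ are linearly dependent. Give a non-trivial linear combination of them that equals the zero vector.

Solve the homogeneous system with e₁, e₂, e₃, e₄ as columns by row-reducing the coefficient matrix.
The free variable yields coefficients (3, -1, -3, 1) (any nonzero multiple also works).

3e₁ - e₂ - 3e₃ + e₄ = 0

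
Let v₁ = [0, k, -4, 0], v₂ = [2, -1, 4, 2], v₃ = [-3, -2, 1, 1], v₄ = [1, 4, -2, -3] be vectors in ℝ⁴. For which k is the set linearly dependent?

k = -4/3

Place the vectors as rows of a 4×4 matrix; dependence ⇔ determinant zero.
Cofactor expansion gives det = 24*k + 32.
Solving 24*k + 32 = 0 yields k = -4/3.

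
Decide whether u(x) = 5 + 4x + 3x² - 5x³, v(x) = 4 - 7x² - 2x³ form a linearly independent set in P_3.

linearly independent

Take coordinates with respect to the standard basis {1, x, …, x³}.
Place the vectors as rows of a 2×4 matrix and reduce to echelon form.
The reduction yields 2 nonzero rows, so the rank is 2.
Since rank = 2 (the number of vectors), the set is linearly independent.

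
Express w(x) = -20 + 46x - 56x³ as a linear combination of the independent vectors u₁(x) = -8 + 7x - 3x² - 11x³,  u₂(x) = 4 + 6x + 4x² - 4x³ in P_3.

Work in coordinates with respect to the standard basis {1, x, …, x³}.
Write w = α₁u₁ + α₂u₂ and equate components.
Row-reducing the augmented matrix gives the unique coefficients (α₁, α₂) = (4, 3).

w = 4u₁ + 3u₂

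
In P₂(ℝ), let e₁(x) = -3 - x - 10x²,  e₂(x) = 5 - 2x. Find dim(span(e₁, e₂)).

2

Use coordinates relative to {1, x, x²}.
Row-reduce the 2×3 matrix with these as rows.
Reduction leaves 2 leading entries, giving rank 2.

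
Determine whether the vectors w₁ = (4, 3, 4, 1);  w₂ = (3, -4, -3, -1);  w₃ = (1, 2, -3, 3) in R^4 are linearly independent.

Place the vectors as rows of a 3×4 matrix and reduce to echelon form.
The reduction yields 3 nonzero rows, so the rank is 3.
Since rank = 3 (the number of vectors), the set is linearly independent.

linearly independent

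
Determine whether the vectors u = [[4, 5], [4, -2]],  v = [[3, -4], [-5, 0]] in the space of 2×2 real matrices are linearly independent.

linearly independent

Write each element as a coordinate vector in ℝ⁴ using {E₁₁, E₁₂, E₂₁, E₂₂}.
Place the vectors as rows of a 2×4 matrix and reduce to echelon form.
The reduction yields 2 nonzero rows, so the rank is 2.
Since rank = 2 (the number of vectors), the set is linearly independent.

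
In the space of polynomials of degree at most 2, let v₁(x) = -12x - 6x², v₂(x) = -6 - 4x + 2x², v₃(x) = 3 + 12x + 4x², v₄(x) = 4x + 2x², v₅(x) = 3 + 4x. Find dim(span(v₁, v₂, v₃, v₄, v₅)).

Represent each element by its coordinate vector in ℝ³.
Row-reduce the 5×3 matrix with these as rows.
Exactly 2 pivots survive; hence the rank is 2.
(With 5 elements in a 3-dimensional space the rank is at most 3.)

dim = 2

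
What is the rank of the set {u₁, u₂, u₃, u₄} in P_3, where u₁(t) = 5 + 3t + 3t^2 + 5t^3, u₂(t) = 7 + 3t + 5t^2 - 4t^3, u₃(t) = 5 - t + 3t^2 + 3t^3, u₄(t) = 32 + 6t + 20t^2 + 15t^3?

Represent each element by its coordinate vector in ℝ⁴.
Row-reduce the 4×4 matrix with these as rows.
Reduction leaves 3 leading entries, giving rank 3.

3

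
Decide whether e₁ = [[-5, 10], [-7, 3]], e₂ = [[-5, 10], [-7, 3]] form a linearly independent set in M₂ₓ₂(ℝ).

linearly dependent

Write each element as a coordinate vector in ℝ⁴ using {E₁₁, E₁₂, E₂₁, E₂₂}.
Place the vectors as rows of a 2×4 matrix and reduce to echelon form.
The reduction yields 1 nonzero row, so the rank is 1.
Since rank 1 < 2, the set is linearly dependent.
Indeed e₁ - e₂ = 0.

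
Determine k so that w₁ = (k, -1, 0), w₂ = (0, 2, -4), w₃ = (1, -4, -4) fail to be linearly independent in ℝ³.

k = 1/6

Dependence holds iff the 3×3 matrix [w₁ w₂ w₃] is singular.
The determinant works out to 4 - 24*k.
Solving 4 - 24*k = 0 yields k = 1/6.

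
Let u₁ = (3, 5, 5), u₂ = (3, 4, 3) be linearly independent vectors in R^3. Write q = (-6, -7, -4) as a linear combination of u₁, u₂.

q = u₁ - 3u₂

Write q = c₁u₁ + c₂u₂ and equate components.
Row-reducing the augmented matrix gives the unique coefficients (c₁, c₂) = (1, -3).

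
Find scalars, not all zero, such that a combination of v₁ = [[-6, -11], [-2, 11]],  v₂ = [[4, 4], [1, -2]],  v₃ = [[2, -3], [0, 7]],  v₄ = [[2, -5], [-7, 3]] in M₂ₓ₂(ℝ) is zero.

v₁ + 2v₂ - v₃ = 0

Take coordinates with respect to {E₁₁, E₁₂, E₂₁, E₂₂}.
Solve the homogeneous system with v₁, v₂, v₃, v₄ as columns by row-reducing the coefficient matrix.
The free variable yields coefficients (1, 2, -1, 0) (any nonzero multiple also works).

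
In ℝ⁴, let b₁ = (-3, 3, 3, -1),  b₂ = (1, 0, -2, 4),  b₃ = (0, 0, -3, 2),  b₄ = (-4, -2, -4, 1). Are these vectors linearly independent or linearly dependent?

Place the vectors as rows of a 4×4 matrix and reduce to echelon form.
The reduction yields 4 nonzero rows, so the rank is 4.
Since rank = 4 (the number of vectors), the set is linearly independent.

linearly independent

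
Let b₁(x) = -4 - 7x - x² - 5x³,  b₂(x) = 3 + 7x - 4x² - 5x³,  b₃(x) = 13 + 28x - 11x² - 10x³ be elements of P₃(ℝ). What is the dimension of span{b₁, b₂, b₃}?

dim = 2

Represent each element by its coordinate vector in ℝ⁴.
Form the matrix with b₁, b₂, b₃ as columns and reduce.
The echelon form has 2 nonzero rows, so the rank is 2.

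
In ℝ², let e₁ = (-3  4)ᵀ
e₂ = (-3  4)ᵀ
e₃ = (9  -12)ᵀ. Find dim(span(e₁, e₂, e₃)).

1

Row-reduce the 3×2 matrix with these as rows.
Exactly 1 pivot survives; hence the rank is 1.
(With 3 elements in a 2-dimensional space the rank is at most 2.)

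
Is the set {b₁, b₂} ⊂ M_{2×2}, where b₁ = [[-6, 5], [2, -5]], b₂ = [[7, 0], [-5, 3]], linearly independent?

Write each element as a coordinate vector in ℝ⁴ using {E₁₁, E₁₂, E₂₁, E₂₂}.
Place the vectors as rows of a 2×4 matrix and reduce to echelon form.
The reduction yields 2 nonzero rows, so the rank is 2.
Since rank = 2 (the number of vectors), the set is linearly independent.

linearly independent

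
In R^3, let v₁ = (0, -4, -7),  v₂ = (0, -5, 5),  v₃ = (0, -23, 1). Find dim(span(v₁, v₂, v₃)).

dim = 2

Form the matrix with v₁, v₂, v₃ as columns and reduce.
There are 2 pivot columns, so rank = 2.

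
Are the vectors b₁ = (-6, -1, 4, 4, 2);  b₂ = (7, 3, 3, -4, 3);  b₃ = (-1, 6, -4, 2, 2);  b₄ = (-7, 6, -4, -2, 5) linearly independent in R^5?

linearly independent

Place the vectors as rows of a 4×5 matrix and reduce to echelon form.
The reduction yields 4 nonzero rows, so the rank is 4.
Since rank = 4 (the number of vectors), the set is linearly independent.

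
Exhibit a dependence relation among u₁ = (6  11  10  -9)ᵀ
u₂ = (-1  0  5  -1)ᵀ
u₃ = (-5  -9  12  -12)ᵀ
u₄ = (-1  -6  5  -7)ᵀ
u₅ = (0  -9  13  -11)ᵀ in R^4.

Write the vectors as columns of a matrix and find a nonzero vector in its null space.
A generator of the null space is (0, 2, -1, 3, -1).

2u₂ - u₃ + 3u₄ - u₅ = 0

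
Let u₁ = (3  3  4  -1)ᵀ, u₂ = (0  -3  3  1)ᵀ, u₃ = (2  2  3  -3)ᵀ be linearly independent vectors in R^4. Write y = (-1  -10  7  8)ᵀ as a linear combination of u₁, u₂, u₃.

y = u₁ + 3u₂ - 2u₃

Write y = a₁u₁ + … + a₃u₃ and equate components.
Row-reducing the augmented matrix gives the unique coefficients (a₁, a₂, a₃) = (1, 3, -2).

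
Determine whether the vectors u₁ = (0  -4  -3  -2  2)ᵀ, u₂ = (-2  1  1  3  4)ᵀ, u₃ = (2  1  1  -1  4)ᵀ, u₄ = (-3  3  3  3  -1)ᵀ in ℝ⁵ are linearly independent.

Row-reduce the matrix whose columns are u₁, u₂, u₃, u₄.
The reduction yields 4 nonzero rows, so the rank is 4.
Since rank = 4 (the number of vectors), the set is linearly independent.

linearly independent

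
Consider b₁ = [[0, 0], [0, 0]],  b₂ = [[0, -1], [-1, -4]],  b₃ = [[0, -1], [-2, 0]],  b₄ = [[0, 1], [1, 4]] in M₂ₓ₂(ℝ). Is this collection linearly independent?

linearly dependent

Write each element as a coordinate vector in ℝ⁴ using {E₁₁, E₁₂, E₂₁, E₂₂}.
One of the vectors is the zero vector, so the set is linearly dependent.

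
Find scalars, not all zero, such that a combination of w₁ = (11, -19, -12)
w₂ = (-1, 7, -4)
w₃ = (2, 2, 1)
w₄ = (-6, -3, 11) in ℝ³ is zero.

Solve the homogeneous system with w₁, w₂, w₃, w₄ as columns by row-reducing the coefficient matrix.
The free variable yields coefficients (1, 3, 2, 2) (any nonzero multiple also works).

w₁ + 3w₂ + 2w₃ + 2w₄ = 0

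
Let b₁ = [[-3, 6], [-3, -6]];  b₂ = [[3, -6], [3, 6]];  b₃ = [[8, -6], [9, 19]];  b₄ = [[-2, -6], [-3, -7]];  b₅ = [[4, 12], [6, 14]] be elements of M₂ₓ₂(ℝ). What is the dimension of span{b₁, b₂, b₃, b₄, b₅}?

Pass to coordinate vectors with respect to the basis {E₁₁, E₁₂, E₂₁, E₂₂}.
Row-reduce the 5×4 matrix with these as rows.
Exactly 2 pivots survive; hence the rank is 2.
(With 5 elements in a 4-dimensional space the rank is at most 4.)

2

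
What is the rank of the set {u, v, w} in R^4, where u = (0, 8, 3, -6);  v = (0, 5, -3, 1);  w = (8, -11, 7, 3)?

Apply Gaussian elimination to the matrix whose rows are u, v, w.
The echelon form has 3 nonzero rows, so the rank is 3.

3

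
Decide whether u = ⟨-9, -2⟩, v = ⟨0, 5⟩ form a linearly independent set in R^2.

linearly independent

Place the vectors as rows of a 2×2 matrix and reduce to echelon form.
The reduction yields 2 nonzero rows, so the rank is 2.
Since rank = 2 (the number of vectors), the set is linearly independent.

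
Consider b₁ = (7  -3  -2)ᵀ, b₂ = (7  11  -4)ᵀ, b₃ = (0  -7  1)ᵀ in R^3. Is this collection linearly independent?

linearly dependent

Row-reduce the matrix whose columns are b₁, b₂, b₃.
The reduction yields 2 nonzero rows, so the rank is 2.
Since rank 2 < 3, the set is linearly dependent.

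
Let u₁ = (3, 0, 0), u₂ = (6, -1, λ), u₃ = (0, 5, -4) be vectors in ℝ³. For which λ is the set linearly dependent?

λ = 4/5

Dependence holds iff the 3×3 matrix [u₁ u₂ u₃] is singular.
The determinant works out to 12 - 15*λ.
Setting this to zero gives λ = 4/5.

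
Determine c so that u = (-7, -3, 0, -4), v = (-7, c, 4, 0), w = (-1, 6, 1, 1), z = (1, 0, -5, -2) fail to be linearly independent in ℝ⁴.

Dependence holds iff the 4×4 matrix [u v w z] is singular.
Cofactor expansion gives det = 333 - 37*c.
This vanishes exactly when c = 9.

c = 9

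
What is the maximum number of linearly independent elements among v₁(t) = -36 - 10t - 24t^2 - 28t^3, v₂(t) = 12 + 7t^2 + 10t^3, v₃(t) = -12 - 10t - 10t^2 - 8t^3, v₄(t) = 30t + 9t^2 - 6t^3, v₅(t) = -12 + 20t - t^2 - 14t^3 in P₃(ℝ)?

Use coordinates relative to {1, t, …, t^3}.
Put the 4×5 matrix [v₁|v₂|v₃|v₄|v₅] into echelon form.
Reduction leaves 2 leading entries, giving rank 2.
(With 5 elements in a 4-dimensional space the rank is at most 4.)

2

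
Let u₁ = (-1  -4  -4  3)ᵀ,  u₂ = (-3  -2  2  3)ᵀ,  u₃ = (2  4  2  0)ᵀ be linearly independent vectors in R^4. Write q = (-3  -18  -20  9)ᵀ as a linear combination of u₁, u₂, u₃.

Solve the system with u₁, u₂, u₃ as columns and q as the right-hand side.
The system has the unique solution (α₁, α₂, α₃) = (4, -1, -1).

q = 4u₁ - u₂ - u₃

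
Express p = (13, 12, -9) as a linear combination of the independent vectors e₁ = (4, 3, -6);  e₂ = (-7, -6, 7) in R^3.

Write p = a₁e₁ + a₂e₂ and equate components.
Row-reducing the augmented matrix gives the unique coefficients (a₁, a₂) = (-2, -3).

p = -2e₁ - 3e₂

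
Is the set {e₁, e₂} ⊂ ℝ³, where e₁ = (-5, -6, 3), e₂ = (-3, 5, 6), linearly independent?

Row-reduce the matrix whose columns are e₁, e₂.
The reduction yields 2 nonzero rows, so the rank is 2.
Since rank = 2 (the number of vectors), the set is linearly independent.

linearly independent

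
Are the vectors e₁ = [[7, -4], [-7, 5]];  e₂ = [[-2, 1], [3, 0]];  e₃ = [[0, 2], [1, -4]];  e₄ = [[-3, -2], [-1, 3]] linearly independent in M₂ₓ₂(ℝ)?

linearly dependent

Write each element as a coordinate vector in ℝ⁴ using {E₁₁, E₁₂, E₂₁, E₂₂}.
Row-reduce the matrix whose columns are e₁, e₂, e₃, e₄.
The reduction yields 3 nonzero rows, so the rank is 3.
Since rank 3 < 4, the set is linearly dependent.
Indeed e₁ + 2e₂ + 2e₃ + e₄ = 0.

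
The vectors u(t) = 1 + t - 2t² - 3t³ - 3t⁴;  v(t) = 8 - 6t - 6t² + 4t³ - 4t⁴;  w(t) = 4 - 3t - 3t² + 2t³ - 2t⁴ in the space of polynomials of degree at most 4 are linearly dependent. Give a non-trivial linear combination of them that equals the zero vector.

Take coordinates with respect to {1, t, …, t⁴}.
Row-reduce the matrix with u, v, w as columns; the null space gives the coefficients.
The free variable yields coefficients (0, 1, -2) (any nonzero multiple also works).

v - 2w = 0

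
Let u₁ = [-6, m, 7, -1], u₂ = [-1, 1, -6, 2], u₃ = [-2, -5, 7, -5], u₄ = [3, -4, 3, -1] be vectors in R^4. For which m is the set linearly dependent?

Place the vectors as rows of a 4×4 matrix; dependence ⇔ determinant zero.
Cofactor expansion gives det = 520 - 40*m.
This vanishes exactly when m = 13.

m = 13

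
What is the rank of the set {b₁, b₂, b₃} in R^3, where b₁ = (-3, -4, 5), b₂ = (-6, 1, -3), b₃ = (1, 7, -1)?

rank 3

Apply Gaussian elimination to the matrix whose rows are b₁, b₂, b₃.
The echelon form has 3 nonzero rows, so the rank is 3.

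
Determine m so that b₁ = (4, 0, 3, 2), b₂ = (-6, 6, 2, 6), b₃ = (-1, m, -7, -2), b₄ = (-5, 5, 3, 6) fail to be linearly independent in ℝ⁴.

m = 51/11

Place the vectors as rows of a 4×4 matrix; dependence ⇔ determinant zero.
The determinant works out to 22*m - 102.
This vanishes exactly when m = 51/11.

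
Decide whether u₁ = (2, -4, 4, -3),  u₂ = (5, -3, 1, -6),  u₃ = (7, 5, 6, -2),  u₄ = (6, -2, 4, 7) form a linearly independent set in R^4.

The matrix [u₁|u₂|u₃|u₄] has determinant 2886.
A nonzero determinant means the columns are linearly independent.

linearly independent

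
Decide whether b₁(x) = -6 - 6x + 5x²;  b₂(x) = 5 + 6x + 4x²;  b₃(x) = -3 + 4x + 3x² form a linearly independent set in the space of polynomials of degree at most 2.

Take coordinates with respect to the standard basis {1, x, x²}.
Place the vectors as rows of a 3×3 matrix and reduce to echelon form.
The reduction yields 3 nonzero rows, so the rank is 3.
Since rank = 3 (the number of vectors), the set is linearly independent.

linearly independent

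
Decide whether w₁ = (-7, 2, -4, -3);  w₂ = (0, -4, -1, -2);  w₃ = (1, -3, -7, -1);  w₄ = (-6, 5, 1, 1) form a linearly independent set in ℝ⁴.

linearly independent

The matrix [w₁|w₂|w₃|w₄] has determinant -365.
A nonzero determinant means the columns are linearly independent.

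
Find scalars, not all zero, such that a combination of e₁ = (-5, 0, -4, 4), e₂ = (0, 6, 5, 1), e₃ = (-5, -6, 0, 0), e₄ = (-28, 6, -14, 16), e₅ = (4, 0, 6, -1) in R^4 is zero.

3e₁ + 2e₂ + e₃ - e₄ - 2e₅ = 0

Solve the homogeneous system with e₁, e₂, e₃, e₄, e₅ as columns by row-reducing the coefficient matrix.
The free variable yields coefficients (3, 2, 1, -1, -2) (any nonzero multiple also works).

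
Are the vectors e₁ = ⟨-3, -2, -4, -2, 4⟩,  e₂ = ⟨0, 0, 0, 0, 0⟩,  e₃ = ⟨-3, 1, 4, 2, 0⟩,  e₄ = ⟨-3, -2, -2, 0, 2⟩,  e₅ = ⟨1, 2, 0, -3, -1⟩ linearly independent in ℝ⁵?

One of the vectors is the zero vector, so the set is linearly dependent.

linearly dependent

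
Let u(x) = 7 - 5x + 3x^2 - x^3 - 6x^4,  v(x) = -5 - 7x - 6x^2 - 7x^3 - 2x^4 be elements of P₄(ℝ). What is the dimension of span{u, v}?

Represent each element by its coordinate vector in ℝ⁵.
Put the 5×2 matrix [u|v] into echelon form.
Reduction leaves 2 leading entries, giving rank 2.

dim = 2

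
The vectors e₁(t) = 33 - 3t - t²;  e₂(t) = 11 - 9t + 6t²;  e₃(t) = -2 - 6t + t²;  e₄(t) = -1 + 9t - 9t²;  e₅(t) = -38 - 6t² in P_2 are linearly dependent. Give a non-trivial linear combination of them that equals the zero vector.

Take coordinates with respect to {1, t, t²}.
Write the vectors as columns of a matrix and find a nonzero vector in its null space.
One solution (up to scaling) is (1, -3, 1, -2, 0).

e₁ - 3e₂ + e₃ - 2e₄ = 0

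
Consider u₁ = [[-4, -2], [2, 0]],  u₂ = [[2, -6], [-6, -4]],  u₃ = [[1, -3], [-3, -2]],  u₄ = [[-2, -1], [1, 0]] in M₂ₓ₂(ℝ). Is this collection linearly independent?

Take coordinates with respect to the standard basis {E₁₁, E₁₂, E₂₁, E₂₂}.
One vector is a scalar multiple of another, so the set is dependent.

linearly dependent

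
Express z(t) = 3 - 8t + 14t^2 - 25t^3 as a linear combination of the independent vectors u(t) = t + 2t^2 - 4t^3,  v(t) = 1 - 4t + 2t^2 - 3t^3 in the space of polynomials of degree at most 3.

Take coordinate vectors relative to {1, t, …, t^3}.
Set up the augmented matrix [u | v | z] and row-reduce.
Row-reducing the augmented matrix gives the unique coefficients (α₁, α₂) = (4, 3).

z = 4u + 3v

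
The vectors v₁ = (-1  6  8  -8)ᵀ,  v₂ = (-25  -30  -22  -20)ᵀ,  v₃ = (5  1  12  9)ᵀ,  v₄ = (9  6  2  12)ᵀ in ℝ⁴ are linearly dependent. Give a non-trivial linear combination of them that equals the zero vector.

2v₁ + v₂ + 3v₄ = 0

Set up α₁v₁ + … + α₄v₄ = 0 and solve the homogeneous system.
A generator of the null space is (2, 1, 0, 3).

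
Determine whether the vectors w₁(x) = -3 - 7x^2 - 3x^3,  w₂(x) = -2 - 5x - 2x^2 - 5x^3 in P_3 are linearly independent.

linearly independent

Take coordinates with respect to the standard basis {1, x, …, x^3}.
Place the vectors as rows of a 2×4 matrix and reduce to echelon form.
The reduction yields 2 nonzero rows, so the rank is 2.
Since rank = 2 (the number of vectors), the set is linearly independent.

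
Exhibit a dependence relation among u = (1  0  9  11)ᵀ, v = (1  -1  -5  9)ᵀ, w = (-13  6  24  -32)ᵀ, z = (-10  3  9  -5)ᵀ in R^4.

Write the vectors as columns of a matrix and find a nonzero vector in its null space.
The free variable yields coefficients (0, 3, 1, -1) (any nonzero multiple also works).

3v + w - z = 0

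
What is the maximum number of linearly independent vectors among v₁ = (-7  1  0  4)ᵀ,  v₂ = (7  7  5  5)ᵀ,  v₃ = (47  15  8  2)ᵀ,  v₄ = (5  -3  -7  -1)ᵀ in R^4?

3

Put the 4×4 matrix [v₁|v₂|v₃|v₄] into echelon form.
There are 3 pivot columns, so rank = 3.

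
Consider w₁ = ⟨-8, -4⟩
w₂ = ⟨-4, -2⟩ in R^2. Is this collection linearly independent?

Form the 2×2 matrix with these as columns; its determinant is 0.
A zero determinant means the columns are linearly dependent.

linearly dependent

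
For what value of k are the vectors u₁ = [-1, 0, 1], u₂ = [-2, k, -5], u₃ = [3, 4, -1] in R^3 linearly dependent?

k = -14

The set is linearly dependent precisely when det[u₁; u₂; u₃] = 0.
The determinant works out to -2*k - 28.
Solving -2*k - 28 = 0 yields k = -14.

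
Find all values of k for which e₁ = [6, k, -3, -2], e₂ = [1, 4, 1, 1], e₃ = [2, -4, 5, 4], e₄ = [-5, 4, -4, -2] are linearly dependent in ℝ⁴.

k = 36

Place the vectors as rows of a 4×4 matrix; dependence ⇔ determinant zero.
Expanding, det = 252 - 7*k.
This vanishes exactly when k = 36.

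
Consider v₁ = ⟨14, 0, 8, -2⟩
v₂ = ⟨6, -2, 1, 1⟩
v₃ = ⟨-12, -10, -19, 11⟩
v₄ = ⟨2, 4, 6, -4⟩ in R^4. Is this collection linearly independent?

Form the 4×4 matrix with these as columns; its determinant is 0.
A zero determinant means the columns are linearly dependent.
Indeed 3v₁ - 5v₂ + v₃ = 0.

linearly dependent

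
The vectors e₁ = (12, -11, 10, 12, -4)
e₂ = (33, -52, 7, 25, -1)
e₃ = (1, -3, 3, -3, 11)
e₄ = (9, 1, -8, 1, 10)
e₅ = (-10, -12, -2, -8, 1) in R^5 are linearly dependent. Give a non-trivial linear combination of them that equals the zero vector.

Row-reduce the matrix with e₁, e₂, e₃, e₄, e₅ as columns; the null space gives the coefficients.
One solution (up to scaling) is (3, -1, -1, 2, 2).

3e₁ - e₂ - e₃ + 2e₄ + 2e₅ = 0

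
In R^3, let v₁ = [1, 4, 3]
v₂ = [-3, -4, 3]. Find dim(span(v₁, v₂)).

Put the 3×2 matrix [v₁|v₂] into echelon form.
Reduction leaves 2 leading entries, giving rank 2.

2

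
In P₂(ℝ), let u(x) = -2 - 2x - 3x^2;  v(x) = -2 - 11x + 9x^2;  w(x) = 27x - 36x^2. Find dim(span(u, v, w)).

Represent each element by its coordinate vector in ℝ³.
Put the 3×3 matrix [u|v|w] into echelon form.
Exactly 2 pivots survive; hence the rank is 2.

2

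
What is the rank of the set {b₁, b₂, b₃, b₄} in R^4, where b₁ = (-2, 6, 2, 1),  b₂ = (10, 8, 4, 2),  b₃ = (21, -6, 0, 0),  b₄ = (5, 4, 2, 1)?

2

Form the matrix with b₁, b₂, b₃, b₄ as columns and reduce.
Exactly 2 pivots survive; hence the rank is 2.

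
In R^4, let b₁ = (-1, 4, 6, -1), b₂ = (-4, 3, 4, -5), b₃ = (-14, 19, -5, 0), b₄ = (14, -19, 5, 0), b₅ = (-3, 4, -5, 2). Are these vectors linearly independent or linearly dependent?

linearly dependent

There are 5 vectors in a 4-dimensional space, so they cannot be linearly independent.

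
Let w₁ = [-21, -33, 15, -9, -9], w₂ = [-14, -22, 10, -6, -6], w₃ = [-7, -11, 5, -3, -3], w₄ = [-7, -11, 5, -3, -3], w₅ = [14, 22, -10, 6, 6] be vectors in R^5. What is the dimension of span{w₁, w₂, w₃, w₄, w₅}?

Form the matrix with w₁, w₂, w₃, w₄, w₅ as columns and reduce.
There is 1 pivot column, so rank = 1.

1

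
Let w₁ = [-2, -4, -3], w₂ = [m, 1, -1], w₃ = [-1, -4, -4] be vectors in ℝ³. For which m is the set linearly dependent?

m = 9/4

Place the vectors as rows of a 3×3 matrix; dependence ⇔ determinant zero.
Cofactor expansion gives det = 9 - 4*m.
Solving 9 - 4*m = 0 yields m = 9/4.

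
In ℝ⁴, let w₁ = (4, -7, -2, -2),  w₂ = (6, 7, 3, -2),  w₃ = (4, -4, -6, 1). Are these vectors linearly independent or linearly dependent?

linearly independent

Row-reduce the matrix whose columns are w₁, w₂, w₃.
The reduction yields 3 nonzero rows, so the rank is 3.
Since rank = 3 (the number of vectors), the set is linearly independent.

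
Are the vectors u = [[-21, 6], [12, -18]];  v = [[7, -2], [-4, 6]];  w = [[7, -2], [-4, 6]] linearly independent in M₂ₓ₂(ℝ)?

Take coordinates with respect to the standard basis {E₁₁, E₁₂, E₂₁, E₂₂}.
Place the vectors as rows of a 3×4 matrix and reduce to echelon form.
The reduction yields 1 nonzero row, so the rank is 1.
Since rank 1 < 3, the set is linearly dependent.

linearly dependent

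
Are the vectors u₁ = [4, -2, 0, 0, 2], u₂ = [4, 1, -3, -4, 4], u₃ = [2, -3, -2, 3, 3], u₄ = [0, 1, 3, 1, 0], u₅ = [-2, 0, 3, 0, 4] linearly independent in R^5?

linearly independent

Form the 5×5 matrix with these as columns; its determinant is -1088.
A nonzero determinant means the columns are linearly independent.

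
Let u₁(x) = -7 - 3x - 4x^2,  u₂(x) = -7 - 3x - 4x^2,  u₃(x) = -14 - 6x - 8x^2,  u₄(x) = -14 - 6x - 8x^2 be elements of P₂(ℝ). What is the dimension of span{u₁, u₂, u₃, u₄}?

Represent each element by its coordinate vector in ℝ³.
Put the 3×4 matrix [u₁|u₂|u₃|u₄] into echelon form.
Exactly 1 pivot survives; hence the rank is 1.
(With 4 elements in a 3-dimensional space the rank is at most 3.)

dim = 1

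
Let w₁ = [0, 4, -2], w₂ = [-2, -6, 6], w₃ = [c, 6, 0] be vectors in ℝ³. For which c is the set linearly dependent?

c = -2

The vectors are dependent exactly when the determinant of the matrix with rows w₁, w₂, w₃ vanishes.
The determinant works out to 12*c + 24.
This vanishes exactly when c = -2.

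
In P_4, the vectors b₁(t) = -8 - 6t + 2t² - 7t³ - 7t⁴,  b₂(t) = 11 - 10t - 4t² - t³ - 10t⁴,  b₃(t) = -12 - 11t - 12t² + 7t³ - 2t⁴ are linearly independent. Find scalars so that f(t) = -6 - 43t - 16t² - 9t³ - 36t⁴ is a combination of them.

Take coordinate vectors relative to {1, t, …, t⁴}.
Set up the augmented matrix [b₁ | b₂ | b₃ | f] and row-reduce.
Row-reducing the augmented matrix gives the unique coefficients (α₁, α₂, α₃) = (2, 2, 1).

f = 2b₁ + 2b₂ + b₃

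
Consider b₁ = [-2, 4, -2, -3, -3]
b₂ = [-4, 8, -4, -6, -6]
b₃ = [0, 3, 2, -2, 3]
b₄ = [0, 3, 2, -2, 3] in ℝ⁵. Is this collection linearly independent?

linearly dependent

One vector is a scalar multiple of another, so the set is dependent.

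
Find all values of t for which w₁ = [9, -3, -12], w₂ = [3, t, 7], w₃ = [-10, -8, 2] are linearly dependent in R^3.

Dependence holds iff the 3×3 matrix [w₁ w₂ w₃] is singular.
Expanding, det = 1020 - 102*t.
Solving 1020 - 102*t = 0 yields t = 10.

t = 10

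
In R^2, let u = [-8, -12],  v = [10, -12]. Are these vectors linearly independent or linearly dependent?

Form the 2×2 matrix with these as columns; its determinant is 216.
A nonzero determinant means the columns are linearly independent.

linearly independent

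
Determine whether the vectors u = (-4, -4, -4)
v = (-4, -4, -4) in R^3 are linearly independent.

Two of the vectors are equal, giving an immediate dependence.

linearly dependent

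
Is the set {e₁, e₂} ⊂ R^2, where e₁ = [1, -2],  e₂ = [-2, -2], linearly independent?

linearly independent

Place the vectors as rows of a 2×2 matrix and reduce to echelon form.
The reduction yields 2 nonzero rows, so the rank is 2.
Since rank = 2 (the number of vectors), the set is linearly independent.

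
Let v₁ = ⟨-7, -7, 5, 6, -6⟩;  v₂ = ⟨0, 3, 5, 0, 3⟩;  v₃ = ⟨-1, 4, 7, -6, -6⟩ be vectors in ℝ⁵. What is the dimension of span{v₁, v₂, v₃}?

Apply Gaussian elimination to the matrix whose rows are v₁, v₂, v₃.
There are 3 pivot columns, so rank = 3.

dim = 3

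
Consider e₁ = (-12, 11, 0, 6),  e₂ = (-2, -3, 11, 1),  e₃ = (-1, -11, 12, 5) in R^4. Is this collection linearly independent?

linearly independent

Row-reduce the matrix whose columns are e₁, e₂, e₃.
The reduction yields 3 nonzero rows, so the rank is 3.
Since rank = 3 (the number of vectors), the set is linearly independent.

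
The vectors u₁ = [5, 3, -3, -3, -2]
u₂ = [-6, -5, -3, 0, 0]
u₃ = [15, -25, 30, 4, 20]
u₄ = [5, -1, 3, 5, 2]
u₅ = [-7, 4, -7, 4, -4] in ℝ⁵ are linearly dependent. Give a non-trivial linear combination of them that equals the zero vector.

Write the vectors as columns of a matrix and find a nonzero vector in its null space.
One solution (up to scaling) is (2, -1, 1, -2, 3).

2u₁ - u₂ + u₃ - 2u₄ + 3u₅ = 0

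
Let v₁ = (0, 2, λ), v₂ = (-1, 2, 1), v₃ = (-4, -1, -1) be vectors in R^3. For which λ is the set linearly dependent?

Dependence holds iff the 3×3 matrix [v₁ v₂ v₃] is singular.
Expanding, det = 9*λ - 10.
Solving 9*λ - 10 = 0 yields λ = 10/9.

λ = 10/9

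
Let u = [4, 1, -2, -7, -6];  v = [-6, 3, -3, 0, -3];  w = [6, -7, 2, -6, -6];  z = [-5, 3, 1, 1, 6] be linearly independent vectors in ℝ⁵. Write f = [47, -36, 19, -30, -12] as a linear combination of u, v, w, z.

f = u - 4v + 4w + z

Solve the system with u, v, w, z as columns and f as the right-hand side.
The system has the unique solution (α₁, …, α₄) = (1, -4, 4, 1).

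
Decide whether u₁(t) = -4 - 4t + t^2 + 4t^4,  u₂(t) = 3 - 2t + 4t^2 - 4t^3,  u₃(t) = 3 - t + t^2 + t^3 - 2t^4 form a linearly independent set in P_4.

Take coordinates with respect to the standard basis {1, t, …, t^4}.
Row-reduce the matrix whose columns are u₁, u₂, u₃.
The reduction yields 3 nonzero rows, so the rank is 3.
Since rank = 3 (the number of vectors), the set is linearly independent.

linearly independent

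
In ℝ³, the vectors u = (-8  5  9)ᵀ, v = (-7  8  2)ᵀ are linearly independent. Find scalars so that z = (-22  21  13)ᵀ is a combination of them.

z = u + 2v

Since u, v are independent, the coefficients expressing z are uniquely determined by a linear system.
Back-substitution yields (α₁, α₂) = (1, 2).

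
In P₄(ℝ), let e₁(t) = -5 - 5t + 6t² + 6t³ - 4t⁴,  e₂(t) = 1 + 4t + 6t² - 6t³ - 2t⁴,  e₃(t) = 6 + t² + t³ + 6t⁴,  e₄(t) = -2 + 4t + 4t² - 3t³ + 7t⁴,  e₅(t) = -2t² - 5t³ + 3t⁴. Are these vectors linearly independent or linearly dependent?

Write each element as a coordinate vector in ℝ⁵ using {1, t, …, t⁴}.
Row-reduce the matrix whose columns are e₁, e₂, e₃, e₄, e₅.
The reduction yields 5 nonzero rows, so the rank is 5.
Since rank = 5 (the number of vectors), the set is linearly independent.

linearly independent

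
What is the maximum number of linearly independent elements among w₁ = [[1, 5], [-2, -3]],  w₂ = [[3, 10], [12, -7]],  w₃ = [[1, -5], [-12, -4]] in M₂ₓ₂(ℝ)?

Pass to coordinate vectors with respect to the basis {E₁₁, E₁₂, E₂₁, E₂₂}.
Row-reduce the 3×4 matrix with these as rows.
There are 3 pivot columns, so rank = 3.

3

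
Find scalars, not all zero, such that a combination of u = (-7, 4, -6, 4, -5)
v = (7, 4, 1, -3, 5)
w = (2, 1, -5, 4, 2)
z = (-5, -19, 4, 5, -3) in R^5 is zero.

2u + 3v - w + z = 0

Solve the homogeneous system with u, v, w, z as columns by row-reducing the coefficient matrix.
The free variable yields coefficients (2, 3, -1, 1) (any nonzero multiple also works).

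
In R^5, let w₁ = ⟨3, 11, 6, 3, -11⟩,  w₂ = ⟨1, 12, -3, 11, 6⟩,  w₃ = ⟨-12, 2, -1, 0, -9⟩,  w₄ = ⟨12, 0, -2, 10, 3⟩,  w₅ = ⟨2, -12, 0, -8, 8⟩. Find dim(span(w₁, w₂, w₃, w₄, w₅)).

Apply Gaussian elimination to the matrix whose rows are w₁, w₂, w₃, w₄, w₅.
There are 5 pivot columns, so rank = 5.

5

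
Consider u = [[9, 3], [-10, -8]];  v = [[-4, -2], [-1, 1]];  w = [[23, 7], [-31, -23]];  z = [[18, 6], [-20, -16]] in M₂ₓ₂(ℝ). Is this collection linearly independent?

Take coordinates with respect to the standard basis {E₁₁, E₁₂, E₂₁, E₂₂}.
One vector is a scalar multiple of another, so the set is dependent.

linearly dependent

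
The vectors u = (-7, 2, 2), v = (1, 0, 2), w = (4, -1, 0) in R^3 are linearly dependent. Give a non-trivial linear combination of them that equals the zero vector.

Set up α₁u + … + α₃w = 0 and solve the homogeneous system.
A generator of the null space is (1, -1, 2).

u - v + 2w = 0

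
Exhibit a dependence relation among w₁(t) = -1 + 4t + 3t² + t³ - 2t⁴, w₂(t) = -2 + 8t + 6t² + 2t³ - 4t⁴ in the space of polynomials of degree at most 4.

Write each element as a vector in ℝ⁵ using {1, t, …, t⁴}.
Solve the homogeneous system with w₁, w₂ as columns by row-reducing the coefficient matrix.
One solution (up to scaling) is (2, -1).

2w₁ - w₂ = 0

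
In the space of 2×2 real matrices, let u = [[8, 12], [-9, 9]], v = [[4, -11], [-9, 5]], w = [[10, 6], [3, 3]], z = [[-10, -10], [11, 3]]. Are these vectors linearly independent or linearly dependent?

Take coordinates with respect to the standard basis {E₁₁, E₁₂, E₂₁, E₂₂}.
Form the 4×4 matrix with these as columns; its determinant is -30744.
A nonzero determinant means the columns are linearly independent.

linearly independent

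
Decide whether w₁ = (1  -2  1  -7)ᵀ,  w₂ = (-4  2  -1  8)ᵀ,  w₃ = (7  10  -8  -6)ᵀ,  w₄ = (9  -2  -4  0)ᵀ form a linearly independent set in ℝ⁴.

Form the 4×4 matrix with these as columns; its determinant is 1284.
A nonzero determinant means the columns are linearly independent.

linearly independent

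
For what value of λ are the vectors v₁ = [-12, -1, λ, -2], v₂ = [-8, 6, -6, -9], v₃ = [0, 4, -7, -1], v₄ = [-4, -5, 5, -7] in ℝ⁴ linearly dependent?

λ = 41/2

The vectors are dependent exactly when the determinant of the matrix with rows v₁, v₂, v₃, v₄ vanishes.
Cofactor expansion gives det = 144*λ - 2952.
Solving 144*λ - 2952 = 0 yields λ = 41/2.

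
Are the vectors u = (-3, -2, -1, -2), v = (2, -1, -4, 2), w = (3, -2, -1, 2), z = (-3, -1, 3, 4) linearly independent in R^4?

linearly independent

The matrix [u|v|w|z] has determinant 280.
A nonzero determinant means the columns are linearly independent.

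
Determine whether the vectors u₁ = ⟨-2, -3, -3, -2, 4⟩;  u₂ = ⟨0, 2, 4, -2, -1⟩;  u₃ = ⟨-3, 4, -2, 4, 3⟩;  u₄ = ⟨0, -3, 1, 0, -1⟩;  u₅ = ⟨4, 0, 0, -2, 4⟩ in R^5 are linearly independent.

linearly independent

Row-reduce the matrix whose columns are u₁, u₂, u₃, u₄, u₅.
The reduction yields 5 nonzero rows, so the rank is 5.
Since rank = 5 (the number of vectors), the set is linearly independent.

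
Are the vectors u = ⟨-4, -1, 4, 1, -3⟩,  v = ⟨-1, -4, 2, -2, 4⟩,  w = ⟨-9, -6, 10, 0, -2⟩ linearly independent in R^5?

Place the vectors as rows of a 3×5 matrix and reduce to echelon form.
The reduction yields 2 nonzero rows, so the rank is 2.
Since rank 2 < 3, the set is linearly dependent.
Indeed 2u + v - w = 0.

linearly dependent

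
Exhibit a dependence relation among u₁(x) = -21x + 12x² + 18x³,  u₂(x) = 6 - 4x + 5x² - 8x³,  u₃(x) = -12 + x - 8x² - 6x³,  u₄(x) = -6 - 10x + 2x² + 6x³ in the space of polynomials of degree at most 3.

u₁ + u₃ - 2u₄ = 0

Take coordinates with respect to {1, x, …, x³}.
Solve the homogeneous system with u₁, u₂, u₃, u₄ as columns by row-reducing the coefficient matrix.
One solution (up to scaling) is (1, 0, 1, -2).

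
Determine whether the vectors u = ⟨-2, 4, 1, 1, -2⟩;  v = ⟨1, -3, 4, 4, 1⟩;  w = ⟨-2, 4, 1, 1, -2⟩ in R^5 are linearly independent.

Place the vectors as rows of a 3×5 matrix and reduce to echelon form.
The reduction yields 2 nonzero rows, so the rank is 2.
Since rank 2 < 3, the set is linearly dependent.
Indeed u - w = 0.

linearly dependent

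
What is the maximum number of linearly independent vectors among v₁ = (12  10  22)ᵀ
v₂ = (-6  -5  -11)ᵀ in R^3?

1

Apply Gaussian elimination to the matrix whose rows are v₁, v₂.
Reduction leaves 1 leading entry, giving rank 1.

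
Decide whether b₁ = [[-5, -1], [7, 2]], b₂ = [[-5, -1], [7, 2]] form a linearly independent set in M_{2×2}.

linearly dependent

Take coordinates with respect to the standard basis {E₁₁, E₁₂, E₂₁, E₂₂}.
Two of the vectors are equal, giving an immediate dependence.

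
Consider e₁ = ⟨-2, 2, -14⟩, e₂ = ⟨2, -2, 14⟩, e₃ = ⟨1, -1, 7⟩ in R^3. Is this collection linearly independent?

Row-reduce the matrix whose columns are e₁, e₂, e₃.
The reduction yields 1 nonzero row, so the rank is 1.
Since rank 1 < 3, the set is linearly dependent.

linearly dependent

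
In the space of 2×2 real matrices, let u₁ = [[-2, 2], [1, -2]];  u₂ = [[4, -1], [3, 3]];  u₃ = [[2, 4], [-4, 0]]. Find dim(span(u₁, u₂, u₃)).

Pass to coordinate vectors with respect to the basis {E₁₁, E₁₂, E₂₁, E₂₂}.
Form the matrix with u₁, u₂, u₃ as columns and reduce.
The echelon form has 3 nonzero rows, so the rank is 3.

dim = 3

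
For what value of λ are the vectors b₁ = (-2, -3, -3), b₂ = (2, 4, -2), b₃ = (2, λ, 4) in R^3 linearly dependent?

λ = 14/5

The vectors are dependent exactly when the determinant of the matrix with rows b₁, b₂, b₃ vanishes.
The determinant works out to 28 - 10*λ.
This vanishes exactly when λ = 14/5.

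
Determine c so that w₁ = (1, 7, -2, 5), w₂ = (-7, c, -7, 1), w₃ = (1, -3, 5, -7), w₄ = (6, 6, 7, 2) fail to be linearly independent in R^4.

Place the vectors as rows of a 4×4 matrix; dependence ⇔ determinant zero.
The determinant works out to 32*c + 608.
Setting this to zero gives c = -19.

c = -19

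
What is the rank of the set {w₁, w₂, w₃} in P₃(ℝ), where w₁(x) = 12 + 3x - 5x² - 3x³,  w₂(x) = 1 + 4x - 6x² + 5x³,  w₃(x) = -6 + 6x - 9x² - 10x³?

Represent each element by its coordinate vector in ℝ⁴.
Row-reduce the 3×4 matrix with these as rows.
There are 3 pivot columns, so rank = 3.

rank 3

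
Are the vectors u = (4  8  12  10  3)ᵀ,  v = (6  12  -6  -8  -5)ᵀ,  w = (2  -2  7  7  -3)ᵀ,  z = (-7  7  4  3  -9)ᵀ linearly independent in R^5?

Row-reduce the matrix whose columns are u, v, w, z.
The reduction yields 4 nonzero rows, so the rank is 4.
Since rank = 4 (the number of vectors), the set is linearly independent.

linearly independent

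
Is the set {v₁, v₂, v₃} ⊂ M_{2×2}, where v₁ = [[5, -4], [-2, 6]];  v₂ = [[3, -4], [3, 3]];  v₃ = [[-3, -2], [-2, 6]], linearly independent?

linearly independent

Take coordinates with respect to the standard basis {E₁₁, E₁₂, E₂₁, E₂₂}.
Row-reduce the matrix whose columns are v₁, v₂, v₃.
The reduction yields 3 nonzero rows, so the rank is 3.
Since rank = 3 (the number of vectors), the set is linearly independent.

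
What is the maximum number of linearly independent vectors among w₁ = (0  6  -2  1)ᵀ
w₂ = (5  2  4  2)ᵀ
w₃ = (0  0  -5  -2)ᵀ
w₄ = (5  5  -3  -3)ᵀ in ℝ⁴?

Put the 4×4 matrix [w₁|w₂|w₃|w₄] into echelon form.
The echelon form has 4 nonzero rows, so the rank is 4.

4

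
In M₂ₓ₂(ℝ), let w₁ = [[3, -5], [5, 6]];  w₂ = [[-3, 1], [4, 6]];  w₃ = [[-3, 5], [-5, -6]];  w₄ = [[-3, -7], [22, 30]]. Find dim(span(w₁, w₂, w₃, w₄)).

Use coordinates relative to {E₁₁, E₁₂, E₂₁, E₂₂}.
Apply Gaussian elimination to the matrix whose rows are w₁, w₂, w₃, w₄.
Exactly 2 pivots survive; hence the rank is 2.

dim = 2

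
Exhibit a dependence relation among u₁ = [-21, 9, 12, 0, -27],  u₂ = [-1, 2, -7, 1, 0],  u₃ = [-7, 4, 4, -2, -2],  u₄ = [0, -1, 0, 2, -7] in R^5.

u₁ - 3u₃ - 3u₄ = 0

Set up α₁u₁ + … + α₄u₄ = 0 and solve the homogeneous system.
A generator of the null space is (1, 0, -3, -3).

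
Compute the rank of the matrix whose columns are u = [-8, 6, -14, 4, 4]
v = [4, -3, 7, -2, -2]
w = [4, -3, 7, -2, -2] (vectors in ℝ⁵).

1

Apply Gaussian elimination to the matrix whose rows are u, v, w.
Exactly 1 pivot survives; hence the rank is 1.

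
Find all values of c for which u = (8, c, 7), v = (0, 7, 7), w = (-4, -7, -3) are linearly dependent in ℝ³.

c = 15

Place the vectors as rows of a 3×3 matrix; dependence ⇔ determinant zero.
Expanding, det = 420 - 28*c.
This vanishes exactly when c = 15.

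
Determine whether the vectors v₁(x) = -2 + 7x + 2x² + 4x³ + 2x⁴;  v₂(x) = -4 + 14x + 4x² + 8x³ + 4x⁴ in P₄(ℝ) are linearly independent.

linearly dependent

Write each element as a coordinate vector in ℝ⁵ using {1, x, …, x⁴}.
Place the vectors as rows of a 2×5 matrix and reduce to echelon form.
The reduction yields 1 nonzero row, so the rank is 1.
Since rank 1 < 2, the set is linearly dependent.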